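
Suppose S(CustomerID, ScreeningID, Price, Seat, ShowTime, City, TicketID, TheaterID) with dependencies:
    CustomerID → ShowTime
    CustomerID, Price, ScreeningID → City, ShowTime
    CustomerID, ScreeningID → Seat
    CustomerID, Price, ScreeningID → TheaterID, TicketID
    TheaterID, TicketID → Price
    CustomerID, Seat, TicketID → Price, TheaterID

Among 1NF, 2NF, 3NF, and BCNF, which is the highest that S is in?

Candidate keys: {CustomerID, Price, ScreeningID}, {CustomerID, ScreeningID, TicketID}. Prime attributes: {CustomerID, Price, ScreeningID, TicketID}.
CustomerID → ShowTime breaks BCNF: {CustomerID}⁺ = {CustomerID, ShowTime}, so {CustomerID} is not a superkey.
Because {ShowTime} is non-prime and the left side of CustomerID → ShowTime is not a superkey, the relation is not in 3NF.
{CustomerID} is a proper subset of the key {CustomerID, Price, ScreeningID}, and {CustomerID}⁺ contains the non-prime attribute {ShowTime} — a partial dependency, so 2NF is violated.

1NF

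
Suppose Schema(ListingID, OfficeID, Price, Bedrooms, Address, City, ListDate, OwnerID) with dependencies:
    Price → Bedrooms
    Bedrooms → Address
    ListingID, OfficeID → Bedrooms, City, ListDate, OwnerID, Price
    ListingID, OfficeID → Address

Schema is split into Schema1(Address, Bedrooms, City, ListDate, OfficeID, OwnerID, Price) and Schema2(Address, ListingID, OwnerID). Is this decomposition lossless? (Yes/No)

No

The shared attributes are {Address, OwnerID} and {Address, OwnerID}⁺ = {Address, OwnerID}.
Neither Schema1 nor Schema2 is contained in that closure, so the decomposition is lossy.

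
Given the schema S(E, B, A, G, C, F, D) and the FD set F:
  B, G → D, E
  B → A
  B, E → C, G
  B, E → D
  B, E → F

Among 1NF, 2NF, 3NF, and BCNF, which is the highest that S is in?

Candidate keys: {B, E}, {B, G}. Prime attributes: {B, E, G}.
For B → A we have {B}⁺ = {A, B}; {B} is not a superkey, so BCNF fails.
B → A has non-prime {A} on the right and a non-superkey on the left, so 3NF fails.
Since {B} ⊂ {B, E} and {B}⁺ ⊇ {A} with {A} non-prime, there is a partial dependency; 2NF fails.

1NF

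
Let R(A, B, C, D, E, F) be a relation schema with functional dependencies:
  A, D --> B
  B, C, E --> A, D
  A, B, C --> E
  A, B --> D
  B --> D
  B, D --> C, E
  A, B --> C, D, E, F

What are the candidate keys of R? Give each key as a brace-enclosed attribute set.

{B}⁺ = {A, B, C, D, E, F} — all of the relation — so {B} is a candidate key.
{A, D}⁺ = {A, B, C, D, E, F} — all of the relation — so {A, D} is a candidate key.
Any other superkey properly contains one of these, so there are no further candidate keys.

{A, D}, {B}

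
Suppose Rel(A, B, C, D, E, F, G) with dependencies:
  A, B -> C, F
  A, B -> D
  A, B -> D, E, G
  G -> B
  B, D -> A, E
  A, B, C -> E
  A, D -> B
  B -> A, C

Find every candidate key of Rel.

{B}⁺ = {A, B, C, D, E, F, G}, which is every attribute, so {B} is a candidate key.
{G}⁺ = {A, B, C, D, E, F, G}, which is every attribute, so {G} is a candidate key.
{A, D}⁺ = {A, B, C, D, E, F, G}, which is every attribute, so {A, D} is a candidate key.
No proper subset of any of these is a key, and no other minimal superkey exists.

{A, D}, {B}, {G}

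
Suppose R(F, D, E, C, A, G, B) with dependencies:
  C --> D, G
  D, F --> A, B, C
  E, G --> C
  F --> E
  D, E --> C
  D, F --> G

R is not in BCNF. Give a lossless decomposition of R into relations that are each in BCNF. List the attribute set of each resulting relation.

Candidate keys of the original relation: {C, F}, {D, F}, {F, G}.
In {A, B, C, D, E, F, G}, {C} is not a superkey ({C}⁺ restricted to this set is {C, D, G}), so split on C --> D, G into {C, D, G} and {A, B, C, E, F}.
{C, D, G} is in BCNF.
In {A, B, C, E, F}, {F} is not a superkey ({F}⁺ restricted to this set is {E, F}), so split on F --> E into {E, F} and {A, B, C, F}.
{E, F} is in BCNF.
{A, B, C, F} is in BCNF.

{A, B, C, F}; {C, D, G}; {E, F}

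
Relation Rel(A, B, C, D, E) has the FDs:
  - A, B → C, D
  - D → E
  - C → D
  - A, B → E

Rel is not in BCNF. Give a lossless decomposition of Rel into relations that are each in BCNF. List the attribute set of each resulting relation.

Candidate key of the original relation: {A, B}.
{A, B, C, D, E}: {D} determines {D, E} here but is not a superkey — split on D → E, giving {D, E} and {A, B, C, D}.
{D, E} has no BCNF violation.
{A, B, C, D}: {C} determines {C, D} here but is not a superkey — split on C → D, giving {C, D} and {A, B, C}.
{C, D} has no BCNF violation.
{A, B, C} has no BCNF violation.

{A, B, C}; {C, D}; {D, E}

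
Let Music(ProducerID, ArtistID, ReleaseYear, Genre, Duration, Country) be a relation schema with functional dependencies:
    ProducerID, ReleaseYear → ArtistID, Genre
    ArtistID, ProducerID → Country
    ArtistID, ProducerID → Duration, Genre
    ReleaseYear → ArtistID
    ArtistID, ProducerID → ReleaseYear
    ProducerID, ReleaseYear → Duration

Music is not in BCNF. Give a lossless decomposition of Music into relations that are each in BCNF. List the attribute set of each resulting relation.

{ArtistID, ReleaseYear}; {Country, Duration, Genre, ProducerID, ReleaseYear}

Candidate keys of the original relation: {ArtistID, ProducerID}, {ProducerID, ReleaseYear}.
In {ArtistID, Country, Duration, Genre, ProducerID, ReleaseYear}, {ReleaseYear} is not a superkey ({ReleaseYear}⁺ restricted to this set is {ArtistID, ReleaseYear}), so split on ReleaseYear → ArtistID into {ArtistID, ReleaseYear} and {Country, Duration, Genre, ProducerID, ReleaseYear}.
{ArtistID, ReleaseYear} has no BCNF violation.
{Country, Duration, Genre, ProducerID, ReleaseYear} has no BCNF violation.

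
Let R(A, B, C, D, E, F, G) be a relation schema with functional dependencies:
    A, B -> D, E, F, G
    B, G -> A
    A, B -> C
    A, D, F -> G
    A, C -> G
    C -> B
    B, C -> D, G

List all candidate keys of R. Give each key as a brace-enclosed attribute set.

{A, B}, {B, G}, {C}

{C}⁺ = {A, B, C, D, E, F, G} — all of the relation — so {C} is a candidate key.
{A, B}⁺ = {A, B, C, D, E, F, G} — all of the relation — so {A, B} is a candidate key.
{B, G}⁺ = {A, B, C, D, E, F, G} — all of the relation — so {B, G} is a candidate key.
No proper subset of any of these is a key, and no other minimal superkey exists.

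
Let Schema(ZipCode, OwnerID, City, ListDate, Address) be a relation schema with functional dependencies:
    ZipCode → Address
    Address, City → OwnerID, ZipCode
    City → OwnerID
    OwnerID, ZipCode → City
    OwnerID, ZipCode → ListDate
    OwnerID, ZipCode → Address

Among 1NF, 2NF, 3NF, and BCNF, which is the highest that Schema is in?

3NF

Candidate keys: {Address, City}, {City, ZipCode}, {OwnerID, ZipCode}. Prime attributes: {Address, City, OwnerID, ZipCode}.
ZipCode → Address breaks BCNF: {ZipCode}⁺ = {Address, ZipCode}, so {ZipCode} is not a superkey.
But every attribute on its right side ({Address}) is prime, and the same holds for every other non-superkey FD, so 3NF still holds.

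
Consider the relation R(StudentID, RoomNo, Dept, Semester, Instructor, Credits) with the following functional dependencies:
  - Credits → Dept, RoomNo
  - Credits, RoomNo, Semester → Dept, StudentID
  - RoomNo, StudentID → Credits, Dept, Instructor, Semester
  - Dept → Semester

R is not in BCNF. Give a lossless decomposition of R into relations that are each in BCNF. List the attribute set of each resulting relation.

Candidate keys of the original relation: {Credits}, {RoomNo, StudentID}.
In {Credits, Dept, Instructor, RoomNo, Semester, StudentID}, {Dept} is not a superkey ({Dept}⁺ restricted to this set is {Dept, Semester}), so split on Dept → Semester into {Dept, Semester} and {Credits, Dept, Instructor, RoomNo, StudentID}.
{Dept, Semester} is in BCNF.
{Credits, Dept, Instructor, RoomNo, StudentID} is in BCNF.

{Credits, Dept, Instructor, RoomNo, StudentID}; {Dept, Semester}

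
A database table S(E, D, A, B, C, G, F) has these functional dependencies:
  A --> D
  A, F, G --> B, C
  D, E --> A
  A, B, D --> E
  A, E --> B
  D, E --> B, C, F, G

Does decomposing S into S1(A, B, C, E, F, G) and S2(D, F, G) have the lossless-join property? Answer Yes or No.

No

The shared attributes are {F, G} and {F, G}⁺ = {F, G}.
Neither S1 nor S2 is contained in that closure, so the decomposition is lossy.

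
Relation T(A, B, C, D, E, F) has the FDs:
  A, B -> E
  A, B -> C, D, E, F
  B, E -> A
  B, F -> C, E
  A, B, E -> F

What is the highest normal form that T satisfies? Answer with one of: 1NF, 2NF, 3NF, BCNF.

BCNF

Candidate keys: {A, B}, {B, E}, {B, F}. Prime attributes: {A, B, E, F}.
Each dependency's left side is a superkey — BCNF holds.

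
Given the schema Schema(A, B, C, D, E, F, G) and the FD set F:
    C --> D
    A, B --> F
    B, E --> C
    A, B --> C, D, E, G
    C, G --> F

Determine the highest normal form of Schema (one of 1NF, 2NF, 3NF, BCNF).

2NF

Candidate key: {A, B}. Prime attributes: {A, B}.
C --> D breaks BCNF: {C}⁺ = {C, D}, so {C} is not a superkey.
Because {D} is non-prime and the left side of C --> D is not a superkey, the relation is not in 3NF.
Checking every proper subset of each key, none determines a non-prime attribute — 2NF is satisfied.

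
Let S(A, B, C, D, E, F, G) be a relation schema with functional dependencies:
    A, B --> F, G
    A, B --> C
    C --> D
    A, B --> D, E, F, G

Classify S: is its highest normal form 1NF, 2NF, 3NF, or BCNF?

2NF

Candidate key: {A, B}. Prime attributes: {A, B}.
C --> D: {C}⁺ = {C, D}, which is not all of the attributes, so the left side is not a superkey — BCNF is violated.
Because {D} is non-prime and the left side of C --> D is not a superkey, the relation is not in 3NF.
No proper subset of a key has a non-prime attribute in its closure, so there is no partial dependency; 2NF holds.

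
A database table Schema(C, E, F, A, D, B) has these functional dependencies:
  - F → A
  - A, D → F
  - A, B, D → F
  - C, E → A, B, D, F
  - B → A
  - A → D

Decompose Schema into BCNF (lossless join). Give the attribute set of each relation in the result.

{A, D, F}; {B, C, E}; {B, F}

Candidate key of the original relation: {C, E}.
In {A, B, C, D, E, F}, {F} is not a superkey ({F}⁺ restricted to this set is {A, D, F}), so split on F → A, D into {A, D, F} and {B, C, E, F}.
{A, D, F} has no BCNF violation.
In {B, C, E, F}, {B} is not a superkey ({B}⁺ restricted to this set is {B, F}), so split on B → F into {B, F} and {B, C, E}.
{B, F} has no BCNF violation.
{B, C, E} has no BCNF violation.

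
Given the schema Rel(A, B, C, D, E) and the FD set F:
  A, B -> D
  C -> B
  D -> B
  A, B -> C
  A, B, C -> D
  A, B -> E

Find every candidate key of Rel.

{A, B}, {A, C}, {A, D}

Attributes never on any right-hand side: {A} — every candidate key must contain it.
{A, B}⁺ = {A, B, C, D, E}, which is every attribute, so {A, B} is a candidate key.
{A, C}⁺ = {A, B, C, D, E}, which is every attribute, so {A, C} is a candidate key.
{A, D}⁺ = {A, B, C, D, E}, which is every attribute, so {A, D} is a candidate key.
No proper subset of any of these is a key, and no other minimal superkey exists.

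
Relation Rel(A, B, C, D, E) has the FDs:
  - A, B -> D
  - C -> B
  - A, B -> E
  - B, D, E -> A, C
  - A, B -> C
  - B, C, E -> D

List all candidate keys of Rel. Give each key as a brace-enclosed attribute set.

{A, B}, {A, C}, {B, D, E}, {C, E}

{A, B} is a candidate key since {A, B}⁺ = {A, B, C, D, E} covers every attribute.
{A, C} is a candidate key since {A, C}⁺ = {A, B, C, D, E} covers every attribute.
{C, E} is a candidate key since {C, E}⁺ = {A, B, C, D, E} covers every attribute.
{B, D, E} is a candidate key since {B, D, E}⁺ = {A, B, C, D, E} covers every attribute.
Any other superkey properly contains one of these, so there are no further candidate keys.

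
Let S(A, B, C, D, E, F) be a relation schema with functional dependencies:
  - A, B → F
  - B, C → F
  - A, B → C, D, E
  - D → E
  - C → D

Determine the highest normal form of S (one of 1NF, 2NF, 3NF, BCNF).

Candidate key: {A, B}. Prime attributes: {A, B}.
For B, C → F we have {B, C}⁺ = {B, C, D, E, F}; {B, C} is not a superkey, so BCNF fails.
B, C → F determines the non-prime attribute {F} from a non-superkey — 3NF is violated.
Checking every proper subset of each key, none determines a non-prime attribute — 2NF is satisfied.

2NF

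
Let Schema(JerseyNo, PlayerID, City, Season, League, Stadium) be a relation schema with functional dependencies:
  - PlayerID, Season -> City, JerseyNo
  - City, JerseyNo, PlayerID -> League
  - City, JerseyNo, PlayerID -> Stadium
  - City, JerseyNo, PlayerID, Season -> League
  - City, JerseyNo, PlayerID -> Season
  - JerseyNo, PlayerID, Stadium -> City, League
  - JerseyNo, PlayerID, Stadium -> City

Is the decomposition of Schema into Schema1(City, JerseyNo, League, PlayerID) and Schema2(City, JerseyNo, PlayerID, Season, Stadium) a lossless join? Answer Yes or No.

Yes

The shared attributes are {City, JerseyNo, PlayerID} and {City, JerseyNo, PlayerID}⁺ = {City, JerseyNo, League, PlayerID, Season, Stadium}.
Schema1 is contained in that closure, so Schema1 ∩ Schema2 -> Schema1 holds and the join is lossless.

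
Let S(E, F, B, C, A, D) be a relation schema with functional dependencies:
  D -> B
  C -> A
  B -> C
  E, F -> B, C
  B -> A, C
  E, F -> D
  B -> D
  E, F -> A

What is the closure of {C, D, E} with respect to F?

Start with {C, D, E}.
D -> B applies; add {B} → now {B, C, D, E}.
C -> A applies; add {A} → now {A, B, C, D, E}.
No further FD applies.

{A, B, C, D, E}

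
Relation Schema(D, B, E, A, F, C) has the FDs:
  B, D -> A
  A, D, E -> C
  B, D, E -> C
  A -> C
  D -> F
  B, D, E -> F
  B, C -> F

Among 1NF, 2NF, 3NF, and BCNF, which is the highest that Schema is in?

1NF

Candidate key: {B, D, E}. Prime attributes: {B, D, E}.
B, D -> A: {B, D}⁺ = {A, B, C, D, F}, which is not all of the attributes, so the left side is not a superkey — BCNF is violated.
B, D -> A has non-prime {A} on the right and a non-superkey on the left, so 3NF fails.
Since {D} ⊂ {B, D, E} and {D}⁺ ⊇ {F} with {F} non-prime, there is a partial dependency; 2NF fails.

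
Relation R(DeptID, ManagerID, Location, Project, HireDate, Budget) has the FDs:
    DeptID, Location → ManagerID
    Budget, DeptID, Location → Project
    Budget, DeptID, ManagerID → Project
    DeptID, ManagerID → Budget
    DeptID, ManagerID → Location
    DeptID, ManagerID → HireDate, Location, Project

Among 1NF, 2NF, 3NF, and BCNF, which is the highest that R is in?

Candidate keys: {DeptID, Location}, {DeptID, ManagerID}. Prime attributes: {DeptID, Location, ManagerID}.
Every FD has a superkey on the left, so the relation is in BCNF.

BCNF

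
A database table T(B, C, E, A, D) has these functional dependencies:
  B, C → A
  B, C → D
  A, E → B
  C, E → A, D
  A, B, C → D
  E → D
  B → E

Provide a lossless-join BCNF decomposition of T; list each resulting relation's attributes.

Candidate keys of the original relation: {B, C}, {C, E}.
In {A, B, C, D, E}, {A, E} is not a superkey ({A, E}⁺ restricted to this set is {A, B, D, E}), so split on A, E → B, D into {A, B, D, E} and {A, C, E}.
In {A, B, D, E}, {E} is not a superkey ({E}⁺ restricted to this set is {D, E}), so split on E → D into {D, E} and {A, B, E}.
{D, E}: every determinant is a superkey — BCNF.
In {A, B, E}, {B} is not a superkey ({B}⁺ restricted to this set is {B, E}), so split on B → E into {B, E} and {A, B}.
{B, E}: every determinant is a superkey — BCNF.
{A, B}: every determinant is a superkey — BCNF.
{A, C, E}: every determinant is a superkey — BCNF.

{A, B}; {A, C, E}; {B, E}; {D, E}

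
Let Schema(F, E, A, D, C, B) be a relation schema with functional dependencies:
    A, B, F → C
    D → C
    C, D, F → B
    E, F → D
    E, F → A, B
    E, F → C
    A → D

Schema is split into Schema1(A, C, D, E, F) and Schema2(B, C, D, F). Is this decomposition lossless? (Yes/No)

The shared attributes are {C, D, F} and {C, D, F}⁺ = {B, C, D, F}.
Schema2 is contained in that closure, so Schema1 ∩ Schema2 → Schema2 holds and the join is lossless.

Yes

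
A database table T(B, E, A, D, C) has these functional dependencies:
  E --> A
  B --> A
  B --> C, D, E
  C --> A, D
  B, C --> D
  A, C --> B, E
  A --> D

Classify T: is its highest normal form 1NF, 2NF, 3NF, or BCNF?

2NF

Candidate keys: {B}, {C}. Prime attributes: {B, C}.
For E --> A we have {E}⁺ = {A, D, E}; {E} is not a superkey, so BCNF fails.
E --> A determines the non-prime attribute {A} from a non-superkey — 3NF is violated.
All keys have size 1, which rules out partial dependencies — 2NF is satisfied.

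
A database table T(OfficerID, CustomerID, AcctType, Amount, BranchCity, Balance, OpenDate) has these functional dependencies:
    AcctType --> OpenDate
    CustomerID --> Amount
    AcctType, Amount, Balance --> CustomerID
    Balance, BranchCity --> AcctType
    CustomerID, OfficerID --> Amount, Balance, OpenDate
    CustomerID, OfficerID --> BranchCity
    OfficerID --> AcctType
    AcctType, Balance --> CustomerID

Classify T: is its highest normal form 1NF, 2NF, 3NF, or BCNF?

1NF

Candidate keys: {Balance, OfficerID}, {CustomerID, OfficerID}. Prime attributes: {Balance, CustomerID, OfficerID}.
For AcctType --> OpenDate we have {AcctType}⁺ = {AcctType, OpenDate}; {AcctType} is not a superkey, so BCNF fails.
Because {OpenDate} is non-prime and the left side of AcctType --> OpenDate is not a superkey, the relation is not in 3NF.
The proper key subset {OfficerID} of {Balance, OfficerID} determines non-prime {AcctType, OpenDate}, so the relation is not even in 2NF.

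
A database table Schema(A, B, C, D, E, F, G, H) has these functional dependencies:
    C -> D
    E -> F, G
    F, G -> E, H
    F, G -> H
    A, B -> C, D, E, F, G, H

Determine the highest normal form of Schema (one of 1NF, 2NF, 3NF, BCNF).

Candidate key: {A, B}. Prime attributes: {A, B}.
For C -> D we have {C}⁺ = {C, D}; {C} is not a superkey, so BCNF fails.
Because {D} is non-prime and the left side of C -> D is not a superkey, the relation is not in 3NF.
Checking every proper subset of each key, none determines a non-prime attribute — 2NF is satisfied.

2NF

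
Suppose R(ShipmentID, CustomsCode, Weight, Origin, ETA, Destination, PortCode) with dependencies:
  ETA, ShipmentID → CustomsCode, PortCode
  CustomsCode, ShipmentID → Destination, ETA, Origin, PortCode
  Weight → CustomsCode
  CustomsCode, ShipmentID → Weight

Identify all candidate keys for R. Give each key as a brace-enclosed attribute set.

No FD produces {ShipmentID}, so it must be in every candidate key.
{CustomsCode, ShipmentID}⁺ = {CustomsCode, Destination, ETA, Origin, PortCode, ShipmentID, Weight} — all of the relation — so {CustomsCode, ShipmentID} is a candidate key.
{ETA, ShipmentID}⁺ = {CustomsCode, Destination, ETA, Origin, PortCode, ShipmentID, Weight} — all of the relation — so {ETA, ShipmentID} is a candidate key.
{ShipmentID, Weight}⁺ = {CustomsCode, Destination, ETA, Origin, PortCode, ShipmentID, Weight} — all of the relation — so {ShipmentID, Weight} is a candidate key.
These are minimal and exhaustive — every other superkey contains one of them.

{CustomsCode, ShipmentID}, {ETA, ShipmentID}, {ShipmentID, Weight}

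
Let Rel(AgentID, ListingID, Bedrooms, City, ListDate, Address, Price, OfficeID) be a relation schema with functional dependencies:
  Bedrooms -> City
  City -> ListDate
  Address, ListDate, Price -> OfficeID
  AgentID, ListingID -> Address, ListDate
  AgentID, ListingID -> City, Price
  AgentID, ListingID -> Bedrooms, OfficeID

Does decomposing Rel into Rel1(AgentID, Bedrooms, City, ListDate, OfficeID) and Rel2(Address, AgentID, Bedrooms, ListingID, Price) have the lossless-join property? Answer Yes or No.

Common attributes: {AgentID, Bedrooms}; their closure is {AgentID, Bedrooms, City, ListDate}.
The closure covers neither Rel1 nor Rel2 entirely; the join is not lossless.

No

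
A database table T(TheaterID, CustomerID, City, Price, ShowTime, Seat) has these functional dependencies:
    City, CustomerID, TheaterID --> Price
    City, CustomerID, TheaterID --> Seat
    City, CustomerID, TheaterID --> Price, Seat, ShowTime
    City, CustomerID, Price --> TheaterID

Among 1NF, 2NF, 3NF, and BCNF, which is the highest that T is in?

Candidate keys: {City, CustomerID, Price}, {City, CustomerID, TheaterID}. Prime attributes: {City, CustomerID, Price, TheaterID}.
Each dependency's left side is a superkey — BCNF holds.

BCNF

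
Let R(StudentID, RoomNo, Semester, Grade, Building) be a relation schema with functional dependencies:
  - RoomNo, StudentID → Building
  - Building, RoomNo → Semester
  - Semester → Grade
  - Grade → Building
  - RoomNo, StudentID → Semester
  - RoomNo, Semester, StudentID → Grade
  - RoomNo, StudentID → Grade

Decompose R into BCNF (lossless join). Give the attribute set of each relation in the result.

{Building, Grade}; {Building, RoomNo, StudentID}; {Grade, Semester}; {RoomNo, Semester}

Candidate key of the original relation: {RoomNo, StudentID}.
In {Building, Grade, RoomNo, Semester, StudentID}, {Building, RoomNo} is not a superkey ({Building, RoomNo}⁺ restricted to this set is {Building, Grade, RoomNo, Semester}), so split on Building, RoomNo → Grade, Semester into {Building, Grade, RoomNo, Semester} and {Building, RoomNo, StudentID}.
In {Building, Grade, RoomNo, Semester}, {Semester} is not a superkey ({Semester}⁺ restricted to this set is {Building, Grade, Semester}), so split on Semester → Building, Grade into {Building, Grade, Semester} and {RoomNo, Semester}.
In {Building, Grade, Semester}, {Grade} is not a superkey ({Grade}⁺ restricted to this set is {Building, Grade}), so split on Grade → Building into {Building, Grade} and {Grade, Semester}.
{Building, Grade}: every determinant is a superkey — BCNF.
{Grade, Semester}: every determinant is a superkey — BCNF.
{RoomNo, Semester}: every determinant is a superkey — BCNF.
{Building, RoomNo, StudentID}: every determinant is a superkey — BCNF.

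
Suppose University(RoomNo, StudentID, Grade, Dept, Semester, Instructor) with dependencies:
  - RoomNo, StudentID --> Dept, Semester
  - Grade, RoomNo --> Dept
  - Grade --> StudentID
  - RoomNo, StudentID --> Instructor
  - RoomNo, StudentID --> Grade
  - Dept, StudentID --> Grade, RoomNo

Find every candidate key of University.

{Dept, Grade}⁺ = {Dept, Grade, Instructor, RoomNo, Semester, StudentID} — all of the relation — so {Dept, Grade} is a candidate key.
{Dept, StudentID}⁺ = {Dept, Grade, Instructor, RoomNo, Semester, StudentID} — all of the relation — so {Dept, StudentID} is a candidate key.
{Grade, RoomNo}⁺ = {Dept, Grade, Instructor, RoomNo, Semester, StudentID} — all of the relation — so {Grade, RoomNo} is a candidate key.
{RoomNo, StudentID}⁺ = {Dept, Grade, Instructor, RoomNo, Semester, StudentID} — all of the relation — so {RoomNo, StudentID} is a candidate key.
These are minimal and exhaustive — every other superkey contains one of them.

{Dept, Grade}, {Dept, StudentID}, {Grade, RoomNo}, {RoomNo, StudentID}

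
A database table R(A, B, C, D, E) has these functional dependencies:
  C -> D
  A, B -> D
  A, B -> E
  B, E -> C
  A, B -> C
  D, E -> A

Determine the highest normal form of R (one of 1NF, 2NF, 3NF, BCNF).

Candidate keys: {A, B}, {B, E}. Prime attributes: {A, B, E}.
C -> D breaks BCNF: {C}⁺ = {C, D}, so {C} is not a superkey.
Because {D} is non-prime and the left side of C -> D is not a superkey, the relation is not in 3NF.
No non-prime attribute depends on a proper subset of any candidate key, so 2NF holds.

2NF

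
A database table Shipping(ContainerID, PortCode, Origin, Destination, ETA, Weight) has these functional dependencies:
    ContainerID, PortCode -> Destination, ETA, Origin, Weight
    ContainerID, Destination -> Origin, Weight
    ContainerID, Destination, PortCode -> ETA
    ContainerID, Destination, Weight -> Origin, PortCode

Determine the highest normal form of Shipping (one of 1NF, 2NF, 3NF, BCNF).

Candidate keys: {ContainerID, Destination}, {ContainerID, PortCode}. Prime attributes: {ContainerID, Destination, PortCode}.
Each dependency's left side is a superkey — BCNF holds.

BCNF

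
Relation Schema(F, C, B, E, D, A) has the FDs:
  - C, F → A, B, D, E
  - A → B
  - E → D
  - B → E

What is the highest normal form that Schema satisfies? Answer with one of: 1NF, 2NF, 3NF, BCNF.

2NF

Candidate key: {C, F}. Prime attributes: {C, F}.
A → B: {A}⁺ = {A, B, D, E}, which is not all of the attributes, so the left side is not a superkey — BCNF is violated.
Because {B} is non-prime and the left side of A → B is not a superkey, the relation is not in 3NF.
Checking every proper subset of each key, none determines a non-prime attribute — 2NF is satisfied.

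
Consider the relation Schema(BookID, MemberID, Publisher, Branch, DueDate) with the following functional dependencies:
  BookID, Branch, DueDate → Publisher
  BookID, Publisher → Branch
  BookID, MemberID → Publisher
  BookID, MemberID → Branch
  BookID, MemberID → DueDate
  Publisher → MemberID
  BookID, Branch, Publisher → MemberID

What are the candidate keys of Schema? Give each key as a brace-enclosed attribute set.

{BookID, Branch, DueDate}, {BookID, MemberID}, {BookID, Publisher}

{BookID} never appears on the right of any FD, so every key must include it.
Closure of {BookID, MemberID} is {BookID, Branch, DueDate, MemberID, Publisher}, the whole schema; {BookID, MemberID} is a candidate key.
Closure of {BookID, Publisher} is {BookID, Branch, DueDate, MemberID, Publisher}, the whole schema; {BookID, Publisher} is a candidate key.
Closure of {BookID, Branch, DueDate} is {BookID, Branch, DueDate, MemberID, Publisher}, the whole schema; {BookID, Branch, DueDate} is a candidate key.
These are minimal and exhaustive — every other superkey contains one of them.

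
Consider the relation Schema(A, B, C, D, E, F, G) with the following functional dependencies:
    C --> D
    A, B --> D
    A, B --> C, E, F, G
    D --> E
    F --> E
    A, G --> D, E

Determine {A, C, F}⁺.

Start with {A, C, F}.
C --> D applies; add {D} → now {A, C, D, F}.
D --> E applies; add {E} → now {A, C, D, E, F}.
No further FD applies.

{A, C, D, E, F}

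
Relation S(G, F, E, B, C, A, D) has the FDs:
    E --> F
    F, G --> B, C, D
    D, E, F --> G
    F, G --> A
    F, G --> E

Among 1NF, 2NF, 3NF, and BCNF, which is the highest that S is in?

3NF

Candidate keys: {D, E}, {E, G}, {F, G}. Prime attributes: {D, E, F, G}.
E --> F: {E}⁺ = {E, F}, which is not all of the attributes, so the left side is not a superkey — BCNF is violated.
Its right-hand attributes {F} are all prime, as are those of every other non-superkey FD — the relation is in 3NF.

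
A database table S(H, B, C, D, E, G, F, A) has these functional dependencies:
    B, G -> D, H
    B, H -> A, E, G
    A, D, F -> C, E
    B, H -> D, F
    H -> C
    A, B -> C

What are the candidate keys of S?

Attributes never on any right-hand side: {B} — every candidate key must contain it.
{B, G}⁺ = {A, B, C, D, E, F, G, H} — all of the relation — so {B, G} is a candidate key.
{B, H}⁺ = {A, B, C, D, E, F, G, H} — all of the relation — so {B, H} is a candidate key.
These are minimal and exhaustive — every other superkey contains one of them.

{B, G}, {B, H}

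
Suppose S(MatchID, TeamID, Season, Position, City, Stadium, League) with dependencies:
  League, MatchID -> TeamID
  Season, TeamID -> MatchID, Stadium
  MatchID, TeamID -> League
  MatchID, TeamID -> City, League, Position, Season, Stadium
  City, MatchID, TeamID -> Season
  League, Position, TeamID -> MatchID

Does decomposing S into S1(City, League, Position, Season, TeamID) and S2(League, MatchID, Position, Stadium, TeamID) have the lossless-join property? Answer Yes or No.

Yes

The shared attributes are {League, Position, TeamID} and {League, Position, TeamID}⁺ = {City, League, MatchID, Position, Season, Stadium, TeamID}.
S1 is contained in that closure, so S1 ∩ S2 -> S1 holds and the join is lossless.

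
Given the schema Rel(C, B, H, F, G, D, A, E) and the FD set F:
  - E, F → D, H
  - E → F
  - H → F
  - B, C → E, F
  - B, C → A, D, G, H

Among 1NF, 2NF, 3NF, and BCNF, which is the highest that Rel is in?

2NF

Candidate key: {B, C}. Prime attributes: {B, C}.
For E, F → D, H we have {E, F}⁺ = {D, E, F, H}; {E, F} is not a superkey, so BCNF fails.
E, F → D, H has non-prime {D, H} on the right and a non-superkey on the left, so 3NF fails.
No non-prime attribute depends on a proper subset of any candidate key, so 2NF holds.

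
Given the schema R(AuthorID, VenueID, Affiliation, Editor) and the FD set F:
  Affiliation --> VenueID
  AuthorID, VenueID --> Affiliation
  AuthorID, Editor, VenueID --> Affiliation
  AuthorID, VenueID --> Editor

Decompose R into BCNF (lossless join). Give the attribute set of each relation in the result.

Candidate keys of the original relation: {Affiliation, AuthorID}, {AuthorID, VenueID}.
Within {Affiliation, AuthorID, Editor, VenueID}: {Affiliation}⁺ ∩ {Affiliation, AuthorID, Editor, VenueID} = {Affiliation, VenueID}, not the whole set, so Affiliation --> VenueID violates BCNF; decompose into {Affiliation, VenueID} and {Affiliation, AuthorID, Editor}.
{Affiliation, VenueID} is in BCNF.
{Affiliation, AuthorID, Editor} is in BCNF.

{Affiliation, AuthorID, Editor}; {Affiliation, VenueID}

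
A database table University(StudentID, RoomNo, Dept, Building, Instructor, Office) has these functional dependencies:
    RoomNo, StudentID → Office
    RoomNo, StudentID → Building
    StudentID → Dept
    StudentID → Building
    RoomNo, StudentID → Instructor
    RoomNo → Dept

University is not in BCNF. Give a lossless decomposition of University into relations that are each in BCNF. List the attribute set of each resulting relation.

Candidate key of the original relation: {RoomNo, StudentID}.
In {Building, Dept, Instructor, Office, RoomNo, StudentID}, {StudentID} is not a superkey ({StudentID}⁺ restricted to this set is {Building, Dept, StudentID}), so split on StudentID → Building, Dept into {Building, Dept, StudentID} and {Instructor, Office, RoomNo, StudentID}.
{Building, Dept, StudentID}: every determinant is a superkey — BCNF.
{Instructor, Office, RoomNo, StudentID}: every determinant is a superkey — BCNF.

{Building, Dept, StudentID}; {Instructor, Office, RoomNo, StudentID}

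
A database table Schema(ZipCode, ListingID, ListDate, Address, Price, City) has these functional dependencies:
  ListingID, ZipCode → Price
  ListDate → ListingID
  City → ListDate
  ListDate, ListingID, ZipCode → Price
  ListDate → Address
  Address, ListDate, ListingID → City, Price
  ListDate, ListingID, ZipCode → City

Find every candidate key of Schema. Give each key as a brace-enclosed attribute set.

{City, ZipCode}, {ListDate, ZipCode}

Attributes never on any right-hand side: {ZipCode} — every candidate key must contain it.
{City, ZipCode}⁺ = {Address, City, ListDate, ListingID, Price, ZipCode}, which is every attribute, so {City, ZipCode} is a candidate key.
{ListDate, ZipCode}⁺ = {Address, City, ListDate, ListingID, Price, ZipCode}, which is every attribute, so {ListDate, ZipCode} is a candidate key.
No proper subset of any of these is a key, and no other minimal superkey exists.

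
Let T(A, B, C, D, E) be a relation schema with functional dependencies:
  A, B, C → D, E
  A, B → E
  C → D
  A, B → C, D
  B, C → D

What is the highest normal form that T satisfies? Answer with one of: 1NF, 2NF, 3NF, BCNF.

Candidate key: {A, B}. Prime attributes: {A, B}.
For C → D we have {C}⁺ = {C, D}; {C} is not a superkey, so BCNF fails.
Because {D} is non-prime and the left side of C → D is not a superkey, the relation is not in 3NF.
Checking every proper subset of each key, none determines a non-prime attribute — 2NF is satisfied.

2NF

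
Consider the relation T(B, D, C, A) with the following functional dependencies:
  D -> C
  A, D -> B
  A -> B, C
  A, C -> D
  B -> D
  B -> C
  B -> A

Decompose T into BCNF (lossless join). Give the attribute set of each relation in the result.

{A, B, D}; {C, D}

Candidate keys of the original relation: {A}, {B}.
{A, B, C, D}: {D} determines {C, D} here but is not a superkey — split on D -> C, giving {C, D} and {A, B, D}.
{C, D} has no BCNF violation.
{A, B, D} has no BCNF violation.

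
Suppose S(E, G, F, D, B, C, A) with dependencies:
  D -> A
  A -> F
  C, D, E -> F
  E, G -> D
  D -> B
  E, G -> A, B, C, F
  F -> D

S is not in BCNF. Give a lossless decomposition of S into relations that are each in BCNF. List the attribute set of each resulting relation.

{A, B, D, F}; {C, D, E, G}

Candidate key of the original relation: {E, G}.
Within {A, B, C, D, E, F, G}: {D}⁺ ∩ {A, B, C, D, E, F, G} = {A, B, D, F}, not the whole set, so D -> A, B, F violates BCNF; decompose into {A, B, D, F} and {C, D, E, G}.
{A, B, D, F} is in BCNF.
{C, D, E, G} is in BCNF.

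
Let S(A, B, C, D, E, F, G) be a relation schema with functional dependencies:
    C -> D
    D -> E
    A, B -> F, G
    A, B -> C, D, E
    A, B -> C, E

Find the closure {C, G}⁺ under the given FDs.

Start with {C, G}.
C -> D applies; add {D} → now {C, D, G}.
D -> E applies; add {E} → now {C, D, E, G}.
No further FD applies.

{C, D, E, G}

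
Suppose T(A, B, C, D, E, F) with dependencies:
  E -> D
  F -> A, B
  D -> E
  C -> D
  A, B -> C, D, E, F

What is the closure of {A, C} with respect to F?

Start with {A, C}.
C -> D applies; add {D} → now {A, C, D}.
D -> E applies; add {E} → now {A, C, D, E}.
No further FD applies.

{A, C, D, E}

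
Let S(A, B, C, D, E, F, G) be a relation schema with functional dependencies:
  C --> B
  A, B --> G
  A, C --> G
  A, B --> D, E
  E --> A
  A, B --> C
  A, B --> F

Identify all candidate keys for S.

{A, B}, {A, C}, {B, E}, {C, E}

{A, B} is a candidate key since {A, B}⁺ = {A, B, C, D, E, F, G} covers every attribute.
{A, C} is a candidate key since {A, C}⁺ = {A, B, C, D, E, F, G} covers every attribute.
{B, E} is a candidate key since {B, E}⁺ = {A, B, C, D, E, F, G} covers every attribute.
{C, E} is a candidate key since {C, E}⁺ = {A, B, C, D, E, F, G} covers every attribute.
These are minimal and exhaustive — every other superkey contains one of them.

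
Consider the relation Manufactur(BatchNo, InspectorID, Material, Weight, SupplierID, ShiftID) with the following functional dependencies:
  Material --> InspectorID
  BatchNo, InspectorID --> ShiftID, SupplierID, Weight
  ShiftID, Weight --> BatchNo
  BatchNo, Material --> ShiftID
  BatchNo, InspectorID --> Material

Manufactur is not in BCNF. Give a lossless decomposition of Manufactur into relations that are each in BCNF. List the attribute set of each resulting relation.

Candidate keys of the original relation: {BatchNo, InspectorID}, {BatchNo, Material}, {InspectorID, ShiftID, Weight}, {Material, ShiftID, Weight}.
{BatchNo, InspectorID, Material, ShiftID, SupplierID, Weight}: {Material} determines {InspectorID, Material} here but is not a superkey — split on Material --> InspectorID, giving {InspectorID, Material} and {BatchNo, Material, ShiftID, SupplierID, Weight}.
{InspectorID, Material} is in BCNF.
{BatchNo, Material, ShiftID, SupplierID, Weight}: {ShiftID, Weight} determines {BatchNo, ShiftID, Weight} here but is not a superkey — split on ShiftID, Weight --> BatchNo, giving {BatchNo, ShiftID, Weight} and {Material, ShiftID, SupplierID, Weight}.
{BatchNo, ShiftID, Weight} is in BCNF.
{Material, ShiftID, SupplierID, Weight} is in BCNF.

{BatchNo, ShiftID, Weight}; {InspectorID, Material}; {Material, ShiftID, SupplierID, Weight}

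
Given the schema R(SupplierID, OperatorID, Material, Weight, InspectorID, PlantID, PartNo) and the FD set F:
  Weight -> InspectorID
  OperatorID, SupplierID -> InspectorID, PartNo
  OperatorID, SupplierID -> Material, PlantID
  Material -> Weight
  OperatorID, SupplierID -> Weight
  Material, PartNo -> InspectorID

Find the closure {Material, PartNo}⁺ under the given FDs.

{InspectorID, Material, PartNo, Weight}

Start with {Material, PartNo}.
Material -> Weight applies; add {Weight} → now {Material, PartNo, Weight}.
Material, PartNo -> InspectorID applies; add {InspectorID} → now {InspectorID, Material, PartNo, Weight}.
No further FD applies.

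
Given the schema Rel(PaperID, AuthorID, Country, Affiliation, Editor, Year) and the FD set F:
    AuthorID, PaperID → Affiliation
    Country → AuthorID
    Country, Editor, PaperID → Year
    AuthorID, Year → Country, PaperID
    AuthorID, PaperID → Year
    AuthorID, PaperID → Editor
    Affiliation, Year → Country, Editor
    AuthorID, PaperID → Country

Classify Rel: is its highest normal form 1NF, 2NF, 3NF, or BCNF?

3NF

Candidate keys: {Affiliation, Year}, {AuthorID, PaperID}, {AuthorID, Year}, {Country, PaperID}, {Country, Year}. Prime attributes: {Affiliation, AuthorID, Country, PaperID, Year}.
For Country → AuthorID we have {Country}⁺ = {AuthorID, Country}; {Country} is not a superkey, so BCNF fails.
But every attribute on its right side ({AuthorID}) is prime, and the same holds for every other non-superkey FD, so 3NF still holds.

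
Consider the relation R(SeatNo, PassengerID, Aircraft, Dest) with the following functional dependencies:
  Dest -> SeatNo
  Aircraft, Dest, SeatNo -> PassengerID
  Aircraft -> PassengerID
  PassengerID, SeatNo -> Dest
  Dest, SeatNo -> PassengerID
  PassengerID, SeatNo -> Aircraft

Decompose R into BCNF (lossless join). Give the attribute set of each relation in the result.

{Aircraft, Dest, SeatNo}; {Aircraft, PassengerID}

Candidate keys of the original relation: {Aircraft, SeatNo}, {Dest}, {PassengerID, SeatNo}.
In {Aircraft, Dest, PassengerID, SeatNo}, {Aircraft} is not a superkey ({Aircraft}⁺ restricted to this set is {Aircraft, PassengerID}), so split on Aircraft -> PassengerID into {Aircraft, PassengerID} and {Aircraft, Dest, SeatNo}.
{Aircraft, PassengerID}: every determinant is a superkey — BCNF.
{Aircraft, Dest, SeatNo}: every determinant is a superkey — BCNF.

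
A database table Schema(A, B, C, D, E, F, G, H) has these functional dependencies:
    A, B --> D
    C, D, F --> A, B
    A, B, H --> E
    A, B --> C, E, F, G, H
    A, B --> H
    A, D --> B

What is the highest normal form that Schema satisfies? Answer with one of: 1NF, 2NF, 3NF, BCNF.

BCNF

Candidate keys: {A, B}, {A, D}, {C, D, F}. Prime attributes: {A, B, C, D, F}.
The left-hand side of every FD is a superkey, so BCNF is satisfied.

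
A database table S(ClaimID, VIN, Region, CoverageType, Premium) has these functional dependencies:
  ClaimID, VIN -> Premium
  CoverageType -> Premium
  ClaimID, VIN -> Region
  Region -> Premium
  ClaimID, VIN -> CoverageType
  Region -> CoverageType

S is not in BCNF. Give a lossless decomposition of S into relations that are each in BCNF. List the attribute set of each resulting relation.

{ClaimID, Region, VIN}; {CoverageType, Premium}; {CoverageType, Region}

Candidate key of the original relation: {ClaimID, VIN}.
{ClaimID, CoverageType, Premium, Region, VIN}: {CoverageType} determines {CoverageType, Premium} here but is not a superkey — split on CoverageType -> Premium, giving {CoverageType, Premium} and {ClaimID, CoverageType, Region, VIN}.
{CoverageType, Premium}: every determinant is a superkey — BCNF.
{ClaimID, CoverageType, Region, VIN}: {Region} determines {CoverageType, Region} here but is not a superkey — split on Region -> CoverageType, giving {CoverageType, Region} and {ClaimID, Region, VIN}.
{CoverageType, Region}: every determinant is a superkey — BCNF.
{ClaimID, Region, VIN}: every determinant is a superkey — BCNF.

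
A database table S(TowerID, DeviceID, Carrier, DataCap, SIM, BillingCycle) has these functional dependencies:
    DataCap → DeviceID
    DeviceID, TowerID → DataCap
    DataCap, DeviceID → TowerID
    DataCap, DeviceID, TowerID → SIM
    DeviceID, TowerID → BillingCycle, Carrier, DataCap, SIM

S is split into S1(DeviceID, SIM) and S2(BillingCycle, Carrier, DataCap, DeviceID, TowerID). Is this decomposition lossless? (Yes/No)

The shared attributes are {DeviceID} and {DeviceID}⁺ = {DeviceID}.
Neither S1 nor S2 is contained in that closure, so the decomposition is lossy.

No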